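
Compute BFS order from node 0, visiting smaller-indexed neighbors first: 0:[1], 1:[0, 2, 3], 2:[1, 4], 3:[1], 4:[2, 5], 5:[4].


BFS queue: start with [0]
Visit order: [0, 1, 2, 3, 4, 5]


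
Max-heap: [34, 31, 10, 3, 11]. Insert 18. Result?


Append 18: [34, 31, 10, 3, 11, 18]
Bubble up: swap idx 5(18) with idx 2(10)
Result: [34, 31, 18, 3, 11, 10]


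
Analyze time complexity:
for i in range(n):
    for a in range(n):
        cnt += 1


Per nesting level: O(n) * O(n) = O(n^2)
Complexity: O(n^2)


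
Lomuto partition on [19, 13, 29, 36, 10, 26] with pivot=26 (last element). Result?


Elements <= 26 go left of pivot.
Result: [19, 13, 10, 26, 29, 36], pivot at index 3


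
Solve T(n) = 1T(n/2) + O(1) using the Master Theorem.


a=1, b=2, c=0. log_2(1)=0 = c=0. Case 2: O(n^c log n) = O(log n)
Complexity: O(log n)


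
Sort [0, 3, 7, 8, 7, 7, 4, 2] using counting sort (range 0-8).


Count array: [1, 0, 1, 1, 1, 0, 0, 3, 1]
Reconstruct: [0, 2, 3, 4, 7, 7, 7, 8]


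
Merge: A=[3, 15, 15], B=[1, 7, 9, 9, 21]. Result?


Compare heads, take smaller each step.
Merged: [1, 3, 7, 9, 9, 15, 15, 21]


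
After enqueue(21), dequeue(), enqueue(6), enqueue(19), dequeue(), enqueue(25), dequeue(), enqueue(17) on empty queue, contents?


enqueue(21) -> [21]
dequeue() returns 21 -> []
enqueue(6) -> [6]
enqueue(19) -> [6, 19]
dequeue() returns 6 -> [19]
enqueue(25) -> [19, 25]
dequeue() returns 19 -> [25]
enqueue(17) -> [25, 17]
Final queue (front to back): [25, 17]


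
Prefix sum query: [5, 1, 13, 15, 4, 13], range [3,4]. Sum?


Prefix sums: [0, 5, 6, 19, 34, 38, 51]
Sum[3..4] = prefix[5] - prefix[3] = 38 - 19 = 19


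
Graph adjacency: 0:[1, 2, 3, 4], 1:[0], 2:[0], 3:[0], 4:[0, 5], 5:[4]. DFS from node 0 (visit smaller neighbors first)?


DFS stack-based: start with [0]
Visit order: [0, 1, 2, 3, 4, 5]


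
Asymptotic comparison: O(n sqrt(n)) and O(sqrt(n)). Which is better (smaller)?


sublinear grows slower than n^1.5
O(sqrt(n)) is asymptotically smaller; O(n sqrt(n)) grows faster


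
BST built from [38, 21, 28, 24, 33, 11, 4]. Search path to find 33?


BST root = 38
Search for 33: compare at each node
Path: [38, 21, 28, 33]


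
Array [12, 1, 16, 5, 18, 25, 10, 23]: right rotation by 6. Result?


Right rotate by 6: [16, 5, 18, 25, 10, 23, 12, 1]


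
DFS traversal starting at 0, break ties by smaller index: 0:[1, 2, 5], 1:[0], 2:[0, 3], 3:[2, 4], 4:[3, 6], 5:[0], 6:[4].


DFS stack-based: start with [0]
Visit order: [0, 1, 2, 3, 4, 6, 5]


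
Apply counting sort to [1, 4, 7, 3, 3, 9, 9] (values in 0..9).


Count array: [0, 1, 0, 2, 1, 0, 0, 1, 0, 2]
Reconstruct: [1, 3, 3, 4, 7, 9, 9]


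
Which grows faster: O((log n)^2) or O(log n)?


logarithmic grows slower than polylogarithmic
O(log n) is asymptotically smaller; O((log n)^2) grows faster


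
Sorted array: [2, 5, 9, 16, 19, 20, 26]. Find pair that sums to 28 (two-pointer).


Two pointers: lo=0, hi=6
Found pair: (2, 26) summing to 28


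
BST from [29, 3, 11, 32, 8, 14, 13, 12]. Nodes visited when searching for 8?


BST root = 29
Search for 8: compare at each node
Path: [29, 3, 11, 8]


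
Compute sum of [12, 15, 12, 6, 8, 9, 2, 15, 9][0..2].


Prefix sums: [0, 12, 27, 39, 45, 53, 62, 64, 79, 88]
Sum[0..2] = prefix[3] - prefix[0] = 39 - 0 = 39


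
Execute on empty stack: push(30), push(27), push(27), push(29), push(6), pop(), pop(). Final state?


push(30) -> [30]
push(27) -> [30, 27]
push(27) -> [30, 27, 27]
push(29) -> [30, 27, 27, 29]
push(6) -> [30, 27, 27, 29, 6]
pop() returns 6 -> [30, 27, 27, 29]
pop() returns 29 -> [30, 27, 27]
Final stack (bottom to top): [30, 27, 27]


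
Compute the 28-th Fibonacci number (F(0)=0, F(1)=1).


F(n)=F(n-1)+F(n-2)
...F(26)=121393, F(27)=196418, F(28)=317811


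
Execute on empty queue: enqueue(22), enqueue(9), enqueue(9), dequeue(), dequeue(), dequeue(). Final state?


enqueue(22) -> [22]
enqueue(9) -> [22, 9]
enqueue(9) -> [22, 9, 9]
dequeue() returns 22 -> [9, 9]
dequeue() returns 9 -> [9]
dequeue() returns 9 -> []
Final queue (front to back): []


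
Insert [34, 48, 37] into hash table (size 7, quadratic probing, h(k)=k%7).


Insertions: 34->slot 6; 48->slot 0; 37->slot 2
Table: [48, None, 37, None, None, None, 34]


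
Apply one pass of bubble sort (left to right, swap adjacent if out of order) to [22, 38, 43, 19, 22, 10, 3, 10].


After one pass: [22, 38, 19, 22, 10, 3, 10, 43]


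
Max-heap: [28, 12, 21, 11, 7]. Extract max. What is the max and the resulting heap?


Max = 28
Replace root with last, heapify down
Resulting heap: [21, 12, 7, 11]


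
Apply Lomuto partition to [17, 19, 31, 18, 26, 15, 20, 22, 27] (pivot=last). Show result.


Elements <= 27 go left of pivot.
Result: [17, 19, 18, 26, 15, 20, 22, 27, 31], pivot at index 7


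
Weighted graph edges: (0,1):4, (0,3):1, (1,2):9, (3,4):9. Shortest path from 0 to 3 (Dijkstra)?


Dijkstra from 0:
Distances: {0: 0, 1: 4, 2: 13, 3: 1, 4: 10}
Shortest distance to 3 = 1, path = [0, 3]


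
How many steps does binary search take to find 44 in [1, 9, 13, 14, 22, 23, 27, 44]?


Search for 44:
[0,7] mid=3 arr[3]=14
[4,7] mid=5 arr[5]=23
[6,7] mid=6 arr[6]=27
[7,7] mid=7 arr[7]=44
Total: 4 comparisons


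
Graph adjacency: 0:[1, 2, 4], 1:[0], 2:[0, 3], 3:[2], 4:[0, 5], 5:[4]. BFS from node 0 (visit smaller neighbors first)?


BFS queue: start with [0]
Visit order: [0, 1, 2, 4, 3, 5]


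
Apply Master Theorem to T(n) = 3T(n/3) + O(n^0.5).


a=3, b=3, c=0.5. log_3(3)=1 > c=0.5. Case 1: O(n^log_b(a)) = O(n)
Complexity: O(n)


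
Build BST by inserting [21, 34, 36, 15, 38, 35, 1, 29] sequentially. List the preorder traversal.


Root = 21; build tree by BST insertion.
Preorder traversal: [21, 15, 1, 34, 29, 36, 35, 38]


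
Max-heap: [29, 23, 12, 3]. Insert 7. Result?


Append 7: [29, 23, 12, 3, 7]
Bubble up: no swaps needed
Result: [29, 23, 12, 3, 7]


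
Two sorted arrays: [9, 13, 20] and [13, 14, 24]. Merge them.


Compare heads, take smaller each step.
Merged: [9, 13, 13, 14, 20, 24]


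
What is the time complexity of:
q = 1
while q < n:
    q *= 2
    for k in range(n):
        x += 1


Per nesting level: O(log n) * O(n) = O(n log n)
Complexity: O(n log n)


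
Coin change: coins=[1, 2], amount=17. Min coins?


dp[0]=0; dp[i]=1+min(dp[i-c] for c in coins)
...dp[12]=6, dp[13]=7, dp[14]=7, dp[15]=8, dp[16]=8, dp[17]=9
Minimum coins for 17 = 9


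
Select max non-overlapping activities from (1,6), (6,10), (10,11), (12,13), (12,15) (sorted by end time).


Greedy: pick earliest-ending, then skip overlaps.
Selected (4 activities): [(1, 6), (6, 10), (10, 11), (12, 13)]


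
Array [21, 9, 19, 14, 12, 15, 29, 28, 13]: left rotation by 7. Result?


Left rotate by 7: [28, 13, 21, 9, 19, 14, 12, 15, 29]


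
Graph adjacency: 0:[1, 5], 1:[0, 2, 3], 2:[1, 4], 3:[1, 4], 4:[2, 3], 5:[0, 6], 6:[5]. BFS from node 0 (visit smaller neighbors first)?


BFS queue: start with [0]
Visit order: [0, 1, 5, 2, 3, 6, 4]


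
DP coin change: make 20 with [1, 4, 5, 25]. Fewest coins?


dp[0]=0; dp[i]=1+min(dp[i-c] for c in coins)
...dp[15]=3, dp[16]=4, dp[17]=4, dp[18]=4, dp[19]=4, dp[20]=4
Minimum coins for 20 = 4


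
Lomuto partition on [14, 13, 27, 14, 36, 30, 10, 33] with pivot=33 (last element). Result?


Elements <= 33 go left of pivot.
Result: [14, 13, 27, 14, 30, 10, 33, 36], pivot at index 6


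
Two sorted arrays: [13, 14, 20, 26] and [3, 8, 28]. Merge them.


Compare heads, take smaller each step.
Merged: [3, 8, 13, 14, 20, 26, 28]


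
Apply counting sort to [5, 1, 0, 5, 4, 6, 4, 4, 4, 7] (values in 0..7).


Count array: [1, 1, 0, 0, 4, 2, 1, 1]
Reconstruct: [0, 1, 4, 4, 4, 4, 5, 5, 6, 7]


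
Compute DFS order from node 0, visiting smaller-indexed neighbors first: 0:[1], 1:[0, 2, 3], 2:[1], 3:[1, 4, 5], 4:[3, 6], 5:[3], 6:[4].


DFS stack-based: start with [0]
Visit order: [0, 1, 2, 3, 4, 6, 5]


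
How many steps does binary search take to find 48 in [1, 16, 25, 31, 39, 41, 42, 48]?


Search for 48:
[0,7] mid=3 arr[3]=31
[4,7] mid=5 arr[5]=41
[6,7] mid=6 arr[6]=42
[7,7] mid=7 arr[7]=48
Total: 4 comparisons


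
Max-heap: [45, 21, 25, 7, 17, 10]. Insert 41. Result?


Append 41: [45, 21, 25, 7, 17, 10, 41]
Bubble up: swap idx 6(41) with idx 2(25)
Result: [45, 21, 41, 7, 17, 10, 25]


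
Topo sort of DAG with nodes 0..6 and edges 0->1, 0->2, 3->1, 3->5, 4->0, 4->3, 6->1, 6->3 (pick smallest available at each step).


Kahn's algorithm, process smallest node first
Order: [4, 0, 2, 6, 3, 1, 5]


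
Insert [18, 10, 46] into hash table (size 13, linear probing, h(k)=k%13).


Insertions: 18->slot 5; 10->slot 10; 46->slot 7
Table: [None, None, None, None, None, 18, None, 46, None, None, 10, None, None]


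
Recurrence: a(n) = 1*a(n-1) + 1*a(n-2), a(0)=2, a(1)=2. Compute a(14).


Build bottom-up:
...a(12)=466, a(13)=754, a(14)=1*754+1*466=1220


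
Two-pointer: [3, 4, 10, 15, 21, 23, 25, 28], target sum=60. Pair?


Two pointers: lo=0, hi=7
No pair sums to 60


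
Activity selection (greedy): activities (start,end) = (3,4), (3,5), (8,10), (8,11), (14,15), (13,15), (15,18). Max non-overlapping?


Greedy: pick earliest-ending, then skip overlaps.
Selected (4 activities): [(3, 4), (8, 10), (14, 15), (15, 18)]


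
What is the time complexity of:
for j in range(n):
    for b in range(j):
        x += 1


Per nesting level: O(n) * O(n) [triangular over j] = O(n^2)
Complexity: O(n^2)


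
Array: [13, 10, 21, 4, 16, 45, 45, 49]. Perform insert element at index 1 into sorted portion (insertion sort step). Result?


After one pass: [10, 13, 21, 4, 16, 45, 45, 49]


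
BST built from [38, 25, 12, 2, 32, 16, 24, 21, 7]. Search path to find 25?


BST root = 38
Search for 25: compare at each node
Path: [38, 25]


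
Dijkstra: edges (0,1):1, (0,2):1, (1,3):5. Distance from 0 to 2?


Dijkstra from 0:
Distances: {0: 0, 1: 1, 2: 1, 3: 6}
Shortest distance to 2 = 1, path = [0, 2]


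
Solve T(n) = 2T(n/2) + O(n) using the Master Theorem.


a=2, b=2, c=1. log_2(2)=1 = c=1. Case 2: O(n^c log n) = O(n log n)
Complexity: O(n log n)


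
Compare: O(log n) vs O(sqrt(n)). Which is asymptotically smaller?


logarithmic grows slower than sublinear
O(log n) is asymptotically smaller; O(sqrt(n)) grows faster


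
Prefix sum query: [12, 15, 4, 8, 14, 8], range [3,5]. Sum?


Prefix sums: [0, 12, 27, 31, 39, 53, 61]
Sum[3..5] = prefix[6] - prefix[3] = 61 - 31 = 30


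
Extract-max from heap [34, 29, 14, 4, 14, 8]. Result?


Max = 34
Replace root with last, heapify down
Resulting heap: [29, 14, 14, 4, 8]


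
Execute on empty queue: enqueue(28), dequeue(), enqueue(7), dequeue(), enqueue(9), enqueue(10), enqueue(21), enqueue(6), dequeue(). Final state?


enqueue(28) -> [28]
dequeue() returns 28 -> []
enqueue(7) -> [7]
dequeue() returns 7 -> []
enqueue(9) -> [9]
enqueue(10) -> [9, 10]
enqueue(21) -> [9, 10, 21]
enqueue(6) -> [9, 10, 21, 6]
dequeue() returns 9 -> [10, 21, 6]
Final queue (front to back): [10, 21, 6]


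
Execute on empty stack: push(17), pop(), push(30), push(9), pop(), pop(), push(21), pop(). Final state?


push(17) -> [17]
pop() returns 17 -> []
push(30) -> [30]
push(9) -> [30, 9]
pop() returns 9 -> [30]
pop() returns 30 -> []
push(21) -> [21]
pop() returns 21 -> []
Final stack (bottom to top): []


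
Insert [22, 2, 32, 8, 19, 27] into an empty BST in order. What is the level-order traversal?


Root = 22; build tree by BST insertion.
Level-Order traversal: [22, 2, 32, 8, 27, 19]


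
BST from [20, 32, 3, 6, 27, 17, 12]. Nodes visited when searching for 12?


BST root = 20
Search for 12: compare at each node
Path: [20, 3, 6, 17, 12]


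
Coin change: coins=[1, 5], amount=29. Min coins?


dp[0]=0; dp[i]=1+min(dp[i-c] for c in coins)
...dp[24]=8, dp[25]=5, dp[26]=6, dp[27]=7, dp[28]=8, dp[29]=9
Minimum coins for 29 = 9


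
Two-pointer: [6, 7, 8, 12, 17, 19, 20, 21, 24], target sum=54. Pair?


Two pointers: lo=0, hi=8
No pair sums to 54


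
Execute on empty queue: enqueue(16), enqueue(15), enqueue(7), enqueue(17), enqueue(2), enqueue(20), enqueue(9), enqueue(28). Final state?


enqueue(16) -> [16]
enqueue(15) -> [16, 15]
enqueue(7) -> [16, 15, 7]
enqueue(17) -> [16, 15, 7, 17]
enqueue(2) -> [16, 15, 7, 17, 2]
enqueue(20) -> [16, 15, 7, 17, 2, 20]
enqueue(9) -> [16, 15, 7, 17, 2, 20, 9]
enqueue(28) -> [16, 15, 7, 17, 2, 20, 9, 28]
Final queue (front to back): [16, 15, 7, 17, 2, 20, 9, 28]


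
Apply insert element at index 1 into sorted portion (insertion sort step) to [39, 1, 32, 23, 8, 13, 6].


After one pass: [1, 39, 32, 23, 8, 13, 6]


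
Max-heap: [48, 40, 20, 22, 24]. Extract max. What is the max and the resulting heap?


Max = 48
Replace root with last, heapify down
Resulting heap: [40, 24, 20, 22]


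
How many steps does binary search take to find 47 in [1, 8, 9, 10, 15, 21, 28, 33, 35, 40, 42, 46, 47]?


Search for 47:
[0,12] mid=6 arr[6]=28
[7,12] mid=9 arr[9]=40
[10,12] mid=11 arr[11]=46
[12,12] mid=12 arr[12]=47
Total: 4 comparisons


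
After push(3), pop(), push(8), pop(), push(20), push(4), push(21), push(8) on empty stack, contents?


push(3) -> [3]
pop() returns 3 -> []
push(8) -> [8]
pop() returns 8 -> []
push(20) -> [20]
push(4) -> [20, 4]
push(21) -> [20, 4, 21]
push(8) -> [20, 4, 21, 8]
Final stack (bottom to top): [20, 4, 21, 8]


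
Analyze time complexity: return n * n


Analysis: constant-time operation, no loop
Complexity: O(1)


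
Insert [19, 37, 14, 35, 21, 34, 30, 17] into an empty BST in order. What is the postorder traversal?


Root = 19; build tree by BST insertion.
Postorder traversal: [17, 14, 30, 34, 21, 35, 37, 19]


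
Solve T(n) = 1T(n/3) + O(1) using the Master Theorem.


a=1, b=3, c=0. log_3(1)=0 = c=0. Case 2: O(n^c log n) = O(log n)
Complexity: O(log n)


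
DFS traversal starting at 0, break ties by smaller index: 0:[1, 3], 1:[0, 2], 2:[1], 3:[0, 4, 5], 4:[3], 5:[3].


DFS stack-based: start with [0]
Visit order: [0, 1, 2, 3, 4, 5]


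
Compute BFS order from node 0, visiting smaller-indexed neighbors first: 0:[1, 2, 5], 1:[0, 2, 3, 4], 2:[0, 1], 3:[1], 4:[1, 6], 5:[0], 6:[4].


BFS queue: start with [0]
Visit order: [0, 1, 2, 5, 3, 4, 6]


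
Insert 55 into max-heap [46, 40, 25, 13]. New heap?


Append 55: [46, 40, 25, 13, 55]
Bubble up: swap idx 4(55) with idx 1(40); swap idx 1(55) with idx 0(46)
Result: [55, 46, 25, 13, 40]


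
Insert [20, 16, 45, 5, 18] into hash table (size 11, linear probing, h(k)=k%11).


Insertions: 20->slot 9; 16->slot 5; 45->slot 1; 5->slot 6; 18->slot 7
Table: [None, 45, None, None, None, 16, 5, 18, None, 20, None]


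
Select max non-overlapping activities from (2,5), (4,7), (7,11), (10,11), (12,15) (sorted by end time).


Greedy: pick earliest-ending, then skip overlaps.
Selected (3 activities): [(2, 5), (7, 11), (12, 15)]


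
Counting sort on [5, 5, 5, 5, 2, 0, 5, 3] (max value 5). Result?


Count array: [1, 0, 1, 1, 0, 5]
Reconstruct: [0, 2, 3, 5, 5, 5, 5, 5]


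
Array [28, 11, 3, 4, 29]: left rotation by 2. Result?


Left rotate by 2: [3, 4, 29, 28, 11]


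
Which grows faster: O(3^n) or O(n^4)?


quartic grows slower than exponential (base 3)
O(n^4) is asymptotically smaller; O(3^n) grows faster


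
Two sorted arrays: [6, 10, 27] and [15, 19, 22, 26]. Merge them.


Compare heads, take smaller each step.
Merged: [6, 10, 15, 19, 22, 26, 27]


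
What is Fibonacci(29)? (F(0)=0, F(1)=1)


F(n)=F(n-1)+F(n-2)
...F(27)=196418, F(28)=317811, F(29)=514229


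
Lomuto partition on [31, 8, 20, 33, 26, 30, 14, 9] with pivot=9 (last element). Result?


Elements <= 9 go left of pivot.
Result: [8, 9, 20, 33, 26, 30, 14, 31], pivot at index 1


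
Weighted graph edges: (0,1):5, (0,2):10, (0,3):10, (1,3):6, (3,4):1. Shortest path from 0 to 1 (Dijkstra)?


Dijkstra from 0:
Distances: {0: 0, 1: 5, 2: 10, 3: 10, 4: 11}
Shortest distance to 1 = 5, path = [0, 1]


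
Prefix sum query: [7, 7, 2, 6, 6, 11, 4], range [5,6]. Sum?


Prefix sums: [0, 7, 14, 16, 22, 28, 39, 43]
Sum[5..6] = prefix[7] - prefix[5] = 43 - 28 = 15


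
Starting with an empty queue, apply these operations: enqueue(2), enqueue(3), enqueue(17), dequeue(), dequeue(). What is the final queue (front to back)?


enqueue(2) -> [2]
enqueue(3) -> [2, 3]
enqueue(17) -> [2, 3, 17]
dequeue() returns 2 -> [3, 17]
dequeue() returns 3 -> [17]
Final queue (front to back): [17]


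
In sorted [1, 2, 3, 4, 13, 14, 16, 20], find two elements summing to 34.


Two pointers: lo=0, hi=7
Found pair: (14, 20) summing to 34


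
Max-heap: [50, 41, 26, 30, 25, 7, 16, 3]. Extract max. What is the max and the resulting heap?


Max = 50
Replace root with last, heapify down
Resulting heap: [41, 30, 26, 3, 25, 7, 16]


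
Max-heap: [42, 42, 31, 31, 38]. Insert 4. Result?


Append 4: [42, 42, 31, 31, 38, 4]
Bubble up: no swaps needed
Result: [42, 42, 31, 31, 38, 4]


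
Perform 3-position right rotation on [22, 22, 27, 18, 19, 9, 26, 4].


Right rotate by 3: [9, 26, 4, 22, 22, 27, 18, 19]


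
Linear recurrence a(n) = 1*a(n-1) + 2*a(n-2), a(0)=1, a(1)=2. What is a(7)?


Build bottom-up:
...a(5)=32, a(6)=64, a(7)=1*64+2*32=128


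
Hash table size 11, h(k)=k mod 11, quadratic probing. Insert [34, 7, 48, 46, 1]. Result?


Insertions: 34->slot 1; 7->slot 7; 48->slot 4; 46->slot 2; 1->slot 5
Table: [None, 34, 46, None, 48, 1, None, 7, None, None, None]


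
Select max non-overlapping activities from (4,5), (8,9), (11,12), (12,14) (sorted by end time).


Greedy: pick earliest-ending, then skip overlaps.
Selected (4 activities): [(4, 5), (8, 9), (11, 12), (12, 14)]


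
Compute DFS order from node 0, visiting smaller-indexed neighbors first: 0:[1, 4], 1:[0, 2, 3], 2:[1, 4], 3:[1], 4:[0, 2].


DFS stack-based: start with [0]
Visit order: [0, 1, 2, 4, 3]


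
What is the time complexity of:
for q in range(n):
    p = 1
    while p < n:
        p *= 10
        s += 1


Per nesting level: O(n) * O(log n) = O(n log n)
Complexity: O(n log n)


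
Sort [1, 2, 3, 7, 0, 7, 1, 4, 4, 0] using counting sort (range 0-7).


Count array: [2, 2, 1, 1, 2, 0, 0, 2]
Reconstruct: [0, 0, 1, 1, 2, 3, 4, 4, 7, 7]


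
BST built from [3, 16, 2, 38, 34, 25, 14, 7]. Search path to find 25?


BST root = 3
Search for 25: compare at each node
Path: [3, 16, 38, 34, 25]


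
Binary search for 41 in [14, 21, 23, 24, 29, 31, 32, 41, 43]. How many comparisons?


Search for 41:
[0,8] mid=4 arr[4]=29
[5,8] mid=6 arr[6]=32
[7,8] mid=7 arr[7]=41
Total: 3 comparisons


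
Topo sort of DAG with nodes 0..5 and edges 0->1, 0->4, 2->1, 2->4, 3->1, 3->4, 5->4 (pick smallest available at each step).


Kahn's algorithm, process smallest node first
Order: [0, 2, 3, 1, 5, 4]


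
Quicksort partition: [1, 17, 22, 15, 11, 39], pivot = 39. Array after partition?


Elements <= 39 go left of pivot.
Result: [1, 17, 22, 15, 11, 39], pivot at index 5


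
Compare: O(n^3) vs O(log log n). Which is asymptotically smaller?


double-logarithmic grows slower than cubic
O(log log n) is asymptotically smaller; O(n^3) grows faster


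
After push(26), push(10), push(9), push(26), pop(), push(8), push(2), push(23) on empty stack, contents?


push(26) -> [26]
push(10) -> [26, 10]
push(9) -> [26, 10, 9]
push(26) -> [26, 10, 9, 26]
pop() returns 26 -> [26, 10, 9]
push(8) -> [26, 10, 9, 8]
push(2) -> [26, 10, 9, 8, 2]
push(23) -> [26, 10, 9, 8, 2, 23]
Final stack (bottom to top): [26, 10, 9, 8, 2, 23]


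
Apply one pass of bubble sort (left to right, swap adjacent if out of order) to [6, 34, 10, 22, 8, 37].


After one pass: [6, 10, 22, 8, 34, 37]


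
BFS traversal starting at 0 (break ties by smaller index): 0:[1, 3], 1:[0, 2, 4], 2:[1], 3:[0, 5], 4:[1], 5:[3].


BFS queue: start with [0]
Visit order: [0, 1, 3, 2, 4, 5]


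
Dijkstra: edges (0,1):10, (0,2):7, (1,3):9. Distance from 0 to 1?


Dijkstra from 0:
Distances: {0: 0, 1: 10, 2: 7, 3: 19}
Shortest distance to 1 = 10, path = [0, 1]


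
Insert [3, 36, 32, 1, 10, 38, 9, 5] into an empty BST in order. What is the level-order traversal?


Root = 3; build tree by BST insertion.
Level-Order traversal: [3, 1, 36, 32, 38, 10, 9, 5]


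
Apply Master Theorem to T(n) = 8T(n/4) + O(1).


a=8, b=4, c=0. log_4(8)=1.5 > c=0. Case 1: O(n^log_b(a)) = O(n^1.500)
Complexity: O(n^1.500)


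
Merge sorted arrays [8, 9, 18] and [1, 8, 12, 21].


Compare heads, take smaller each step.
Merged: [1, 8, 8, 9, 12, 18, 21]


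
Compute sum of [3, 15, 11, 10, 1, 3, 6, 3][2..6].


Prefix sums: [0, 3, 18, 29, 39, 40, 43, 49, 52]
Sum[2..6] = prefix[7] - prefix[2] = 49 - 18 = 31


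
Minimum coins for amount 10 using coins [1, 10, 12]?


dp[0]=0; dp[i]=1+min(dp[i-c] for c in coins)
...dp[5]=5, dp[6]=6, dp[7]=7, dp[8]=8, dp[9]=9, dp[10]=1
Minimum coins for 10 = 1


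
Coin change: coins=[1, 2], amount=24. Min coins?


dp[0]=0; dp[i]=1+min(dp[i-c] for c in coins)
...dp[19]=10, dp[20]=10, dp[21]=11, dp[22]=11, dp[23]=12, dp[24]=12
Minimum coins for 24 = 12


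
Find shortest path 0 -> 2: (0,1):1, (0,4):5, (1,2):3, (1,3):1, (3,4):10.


Dijkstra from 0:
Distances: {0: 0, 1: 1, 2: 4, 3: 2, 4: 5}
Shortest distance to 2 = 4, path = [0, 1, 2]


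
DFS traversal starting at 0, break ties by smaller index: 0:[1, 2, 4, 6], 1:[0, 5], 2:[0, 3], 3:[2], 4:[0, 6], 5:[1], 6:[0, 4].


DFS stack-based: start with [0]
Visit order: [0, 1, 5, 2, 3, 4, 6]


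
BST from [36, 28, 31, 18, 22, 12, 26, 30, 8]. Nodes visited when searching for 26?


BST root = 36
Search for 26: compare at each node
Path: [36, 28, 18, 22, 26]


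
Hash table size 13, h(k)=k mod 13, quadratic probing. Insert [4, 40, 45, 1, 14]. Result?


Insertions: 4->slot 4; 40->slot 1; 45->slot 6; 1->slot 2; 14->slot 5
Table: [None, 40, 1, None, 4, 14, 45, None, None, None, None, None, None]


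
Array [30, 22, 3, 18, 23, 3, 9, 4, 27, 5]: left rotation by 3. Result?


Left rotate by 3: [18, 23, 3, 9, 4, 27, 5, 30, 22, 3]


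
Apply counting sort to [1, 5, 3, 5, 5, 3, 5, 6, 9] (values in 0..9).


Count array: [0, 1, 0, 2, 0, 4, 1, 0, 0, 1]
Reconstruct: [1, 3, 3, 5, 5, 5, 5, 6, 9]


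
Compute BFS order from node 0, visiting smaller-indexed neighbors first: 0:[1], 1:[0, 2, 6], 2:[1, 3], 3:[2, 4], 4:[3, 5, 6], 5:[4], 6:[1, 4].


BFS queue: start with [0]
Visit order: [0, 1, 2, 6, 3, 4, 5]


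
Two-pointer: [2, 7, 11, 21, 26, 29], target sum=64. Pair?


Two pointers: lo=0, hi=5
No pair sums to 64


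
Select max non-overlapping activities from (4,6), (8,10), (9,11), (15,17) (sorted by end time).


Greedy: pick earliest-ending, then skip overlaps.
Selected (3 activities): [(4, 6), (8, 10), (15, 17)]


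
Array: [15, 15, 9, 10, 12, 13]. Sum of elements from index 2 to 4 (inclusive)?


Prefix sums: [0, 15, 30, 39, 49, 61, 74]
Sum[2..4] = prefix[5] - prefix[2] = 61 - 30 = 31


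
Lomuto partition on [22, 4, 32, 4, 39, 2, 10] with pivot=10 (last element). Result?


Elements <= 10 go left of pivot.
Result: [4, 4, 2, 10, 39, 32, 22], pivot at index 3


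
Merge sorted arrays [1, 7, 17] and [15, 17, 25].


Compare heads, take smaller each step.
Merged: [1, 7, 15, 17, 17, 25]


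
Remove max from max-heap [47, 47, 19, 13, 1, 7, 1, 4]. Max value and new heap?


Max = 47
Replace root with last, heapify down
Resulting heap: [47, 13, 19, 4, 1, 7, 1]


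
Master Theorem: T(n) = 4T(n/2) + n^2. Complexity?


a=4, b=2, c=2. log_2(4)=2 = c=2. Case 2: O(n^c log n) = O(n^2 log n)
Complexity: O(n^2 log n)


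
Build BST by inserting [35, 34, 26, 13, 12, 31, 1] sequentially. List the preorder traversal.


Root = 35; build tree by BST insertion.
Preorder traversal: [35, 34, 26, 13, 12, 1, 31]


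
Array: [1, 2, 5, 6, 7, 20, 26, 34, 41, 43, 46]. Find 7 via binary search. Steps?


Search for 7:
[0,10] mid=5 arr[5]=20
[0,4] mid=2 arr[2]=5
[3,4] mid=3 arr[3]=6
[4,4] mid=4 arr[4]=7
Total: 4 comparisons


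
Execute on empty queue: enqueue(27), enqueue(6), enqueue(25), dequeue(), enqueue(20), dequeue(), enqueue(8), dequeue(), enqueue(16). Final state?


enqueue(27) -> [27]
enqueue(6) -> [27, 6]
enqueue(25) -> [27, 6, 25]
dequeue() returns 27 -> [6, 25]
enqueue(20) -> [6, 25, 20]
dequeue() returns 6 -> [25, 20]
enqueue(8) -> [25, 20, 8]
dequeue() returns 25 -> [20, 8]
enqueue(16) -> [20, 8, 16]
Final queue (front to back): [20, 8, 16]


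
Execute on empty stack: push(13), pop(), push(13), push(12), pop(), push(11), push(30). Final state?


push(13) -> [13]
pop() returns 13 -> []
push(13) -> [13]
push(12) -> [13, 12]
pop() returns 12 -> [13]
push(11) -> [13, 11]
push(30) -> [13, 11, 30]
Final stack (bottom to top): [13, 11, 30]


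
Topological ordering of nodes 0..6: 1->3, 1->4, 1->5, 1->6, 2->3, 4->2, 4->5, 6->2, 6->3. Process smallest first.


Kahn's algorithm, process smallest node first
Order: [0, 1, 4, 5, 6, 2, 3]


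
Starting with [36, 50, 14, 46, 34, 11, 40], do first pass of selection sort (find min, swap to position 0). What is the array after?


After one pass: [11, 50, 14, 46, 34, 36, 40]


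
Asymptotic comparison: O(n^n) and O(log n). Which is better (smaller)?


logarithmic grows slower than n^n
O(log n) is asymptotically smaller; O(n^n) grows faster


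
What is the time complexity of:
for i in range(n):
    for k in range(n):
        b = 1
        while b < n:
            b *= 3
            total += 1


Per nesting level: O(n) * O(n) * O(log n) = O(n^2 log n)
Complexity: O(n^2 log n)


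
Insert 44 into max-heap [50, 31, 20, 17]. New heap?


Append 44: [50, 31, 20, 17, 44]
Bubble up: swap idx 4(44) with idx 1(31)
Result: [50, 44, 20, 17, 31]


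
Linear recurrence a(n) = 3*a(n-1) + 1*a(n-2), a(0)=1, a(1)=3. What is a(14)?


Build bottom-up:
...a(12)=1543321, a(13)=5097243, a(14)=3*5097243+1*1543321=16835050


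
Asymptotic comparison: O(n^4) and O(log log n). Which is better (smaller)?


double-logarithmic grows slower than quartic
O(log log n) is asymptotically smaller; O(n^4) grows faster


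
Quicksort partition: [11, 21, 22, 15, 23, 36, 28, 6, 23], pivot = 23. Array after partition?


Elements <= 23 go left of pivot.
Result: [11, 21, 22, 15, 23, 6, 23, 36, 28], pivot at index 6


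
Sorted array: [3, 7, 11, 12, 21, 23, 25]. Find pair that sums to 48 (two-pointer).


Two pointers: lo=0, hi=6
Found pair: (23, 25) summing to 48


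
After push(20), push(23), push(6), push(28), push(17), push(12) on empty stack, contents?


push(20) -> [20]
push(23) -> [20, 23]
push(6) -> [20, 23, 6]
push(28) -> [20, 23, 6, 28]
push(17) -> [20, 23, 6, 28, 17]
push(12) -> [20, 23, 6, 28, 17, 12]
Final stack (bottom to top): [20, 23, 6, 28, 17, 12]


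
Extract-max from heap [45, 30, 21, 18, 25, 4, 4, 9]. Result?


Max = 45
Replace root with last, heapify down
Resulting heap: [30, 25, 21, 18, 9, 4, 4]


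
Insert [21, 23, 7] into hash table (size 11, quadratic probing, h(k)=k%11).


Insertions: 21->slot 10; 23->slot 1; 7->slot 7
Table: [None, 23, None, None, None, None, None, 7, None, None, 21]


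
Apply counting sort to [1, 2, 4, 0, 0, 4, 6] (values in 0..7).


Count array: [2, 1, 1, 0, 2, 0, 1, 0]
Reconstruct: [0, 0, 1, 2, 4, 4, 6]


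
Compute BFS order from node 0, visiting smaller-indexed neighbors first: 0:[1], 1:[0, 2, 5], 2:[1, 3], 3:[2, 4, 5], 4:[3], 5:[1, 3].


BFS queue: start with [0]
Visit order: [0, 1, 2, 5, 3, 4]


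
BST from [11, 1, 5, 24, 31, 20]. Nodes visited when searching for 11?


BST root = 11
Search for 11: compare at each node
Path: [11]


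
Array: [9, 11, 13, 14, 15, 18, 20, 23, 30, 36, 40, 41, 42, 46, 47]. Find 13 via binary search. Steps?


Search for 13:
[0,14] mid=7 arr[7]=23
[0,6] mid=3 arr[3]=14
[0,2] mid=1 arr[1]=11
[2,2] mid=2 arr[2]=13
Total: 4 comparisons


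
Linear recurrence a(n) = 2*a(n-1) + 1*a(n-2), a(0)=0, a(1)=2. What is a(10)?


Build bottom-up:
...a(8)=816, a(9)=1970, a(10)=2*1970+1*816=4756


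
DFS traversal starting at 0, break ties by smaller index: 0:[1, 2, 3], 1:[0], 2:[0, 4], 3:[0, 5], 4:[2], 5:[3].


DFS stack-based: start with [0]
Visit order: [0, 1, 2, 4, 3, 5]


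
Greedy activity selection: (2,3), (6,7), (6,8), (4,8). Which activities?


Greedy: pick earliest-ending, then skip overlaps.
Selected (2 activities): [(2, 3), (6, 7)]


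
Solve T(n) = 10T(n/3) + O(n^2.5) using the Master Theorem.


a=10, b=3, c=2.5. log_3(10)=2.096 < c=2.5. Case 3: O(n^c) = O(n^2.500)
Complexity: O(n^2.500)


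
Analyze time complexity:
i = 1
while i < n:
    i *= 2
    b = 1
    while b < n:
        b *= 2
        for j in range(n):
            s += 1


Per nesting level: O(log n) * O(log n) * O(n) = O(n (log n)^2)
Complexity: O(n (log n)^2)


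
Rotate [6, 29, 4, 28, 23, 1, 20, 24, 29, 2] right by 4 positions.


Right rotate by 4: [20, 24, 29, 2, 6, 29, 4, 28, 23, 1]


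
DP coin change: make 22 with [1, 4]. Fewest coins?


dp[0]=0; dp[i]=1+min(dp[i-c] for c in coins)
...dp[17]=5, dp[18]=6, dp[19]=7, dp[20]=5, dp[21]=6, dp[22]=7
Minimum coins for 22 = 7


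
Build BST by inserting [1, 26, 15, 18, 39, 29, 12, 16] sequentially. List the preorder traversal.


Root = 1; build tree by BST insertion.
Preorder traversal: [1, 26, 15, 12, 18, 16, 39, 29]


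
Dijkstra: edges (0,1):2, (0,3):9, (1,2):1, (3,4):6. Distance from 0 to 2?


Dijkstra from 0:
Distances: {0: 0, 1: 2, 2: 3, 3: 9, 4: 15}
Shortest distance to 2 = 3, path = [0, 1, 2]


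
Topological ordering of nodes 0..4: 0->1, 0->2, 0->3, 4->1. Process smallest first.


Kahn's algorithm, process smallest node first
Order: [0, 2, 3, 4, 1]


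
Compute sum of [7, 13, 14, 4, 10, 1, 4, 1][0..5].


Prefix sums: [0, 7, 20, 34, 38, 48, 49, 53, 54]
Sum[0..5] = prefix[6] - prefix[0] = 49 - 0 = 49


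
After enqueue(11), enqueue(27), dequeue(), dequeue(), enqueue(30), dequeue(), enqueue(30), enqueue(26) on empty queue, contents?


enqueue(11) -> [11]
enqueue(27) -> [11, 27]
dequeue() returns 11 -> [27]
dequeue() returns 27 -> []
enqueue(30) -> [30]
dequeue() returns 30 -> []
enqueue(30) -> [30]
enqueue(26) -> [30, 26]
Final queue (front to back): [30, 26]


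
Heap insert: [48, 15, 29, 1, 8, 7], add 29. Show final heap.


Append 29: [48, 15, 29, 1, 8, 7, 29]
Bubble up: no swaps needed
Result: [48, 15, 29, 1, 8, 7, 29]


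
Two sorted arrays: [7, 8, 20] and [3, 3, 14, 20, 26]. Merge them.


Compare heads, take smaller each step.
Merged: [3, 3, 7, 8, 14, 20, 20, 26]


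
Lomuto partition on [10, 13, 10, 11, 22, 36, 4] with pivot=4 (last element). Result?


Elements <= 4 go left of pivot.
Result: [4, 13, 10, 11, 22, 36, 10], pivot at index 0


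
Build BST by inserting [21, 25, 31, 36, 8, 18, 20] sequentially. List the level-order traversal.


Root = 21; build tree by BST insertion.
Level-Order traversal: [21, 8, 25, 18, 31, 20, 36]


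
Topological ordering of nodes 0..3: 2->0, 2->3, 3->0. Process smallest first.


Kahn's algorithm, process smallest node first
Order: [1, 2, 3, 0]


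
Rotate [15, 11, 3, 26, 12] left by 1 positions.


Left rotate by 1: [11, 3, 26, 12, 15]


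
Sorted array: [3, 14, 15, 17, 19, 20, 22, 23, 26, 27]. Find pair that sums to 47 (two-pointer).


Two pointers: lo=0, hi=9
Found pair: (20, 27) summing to 47


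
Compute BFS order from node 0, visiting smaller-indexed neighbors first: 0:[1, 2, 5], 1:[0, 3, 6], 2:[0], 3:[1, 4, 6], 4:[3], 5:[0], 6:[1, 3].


BFS queue: start with [0]
Visit order: [0, 1, 2, 5, 3, 6, 4]


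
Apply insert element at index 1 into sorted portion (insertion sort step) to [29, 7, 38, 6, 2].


After one pass: [7, 29, 38, 6, 2]


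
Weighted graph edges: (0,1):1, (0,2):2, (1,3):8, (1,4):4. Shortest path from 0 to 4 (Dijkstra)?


Dijkstra from 0:
Distances: {0: 0, 1: 1, 2: 2, 3: 9, 4: 5}
Shortest distance to 4 = 5, path = [0, 1, 4]


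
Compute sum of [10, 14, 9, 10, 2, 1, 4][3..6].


Prefix sums: [0, 10, 24, 33, 43, 45, 46, 50]
Sum[3..6] = prefix[7] - prefix[3] = 50 - 33 = 17


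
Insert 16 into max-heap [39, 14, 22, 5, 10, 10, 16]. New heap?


Append 16: [39, 14, 22, 5, 10, 10, 16, 16]
Bubble up: swap idx 7(16) with idx 3(5); swap idx 3(16) with idx 1(14)
Result: [39, 16, 22, 14, 10, 10, 16, 5]


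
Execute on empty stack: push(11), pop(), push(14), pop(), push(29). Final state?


push(11) -> [11]
pop() returns 11 -> []
push(14) -> [14]
pop() returns 14 -> []
push(29) -> [29]
Final stack (bottom to top): [29]


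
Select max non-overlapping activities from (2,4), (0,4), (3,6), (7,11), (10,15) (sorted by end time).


Greedy: pick earliest-ending, then skip overlaps.
Selected (2 activities): [(2, 4), (7, 11)]


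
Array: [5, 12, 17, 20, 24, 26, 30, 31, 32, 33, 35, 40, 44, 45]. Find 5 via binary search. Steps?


Search for 5:
[0,13] mid=6 arr[6]=30
[0,5] mid=2 arr[2]=17
[0,1] mid=0 arr[0]=5
Total: 3 comparisons


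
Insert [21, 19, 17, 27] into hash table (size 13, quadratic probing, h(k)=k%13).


Insertions: 21->slot 8; 19->slot 6; 17->slot 4; 27->slot 1
Table: [None, 27, None, None, 17, None, 19, None, 21, None, None, None, None]


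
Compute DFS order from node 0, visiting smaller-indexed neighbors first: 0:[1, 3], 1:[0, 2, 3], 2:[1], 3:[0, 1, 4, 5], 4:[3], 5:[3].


DFS stack-based: start with [0]
Visit order: [0, 1, 2, 3, 4, 5]


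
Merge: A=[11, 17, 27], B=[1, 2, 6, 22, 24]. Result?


Compare heads, take smaller each step.
Merged: [1, 2, 6, 11, 17, 22, 24, 27]


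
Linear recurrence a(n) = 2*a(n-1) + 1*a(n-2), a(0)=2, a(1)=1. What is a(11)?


Build bottom-up:
...a(9)=1801, a(10)=4348, a(11)=2*4348+1*1801=10497


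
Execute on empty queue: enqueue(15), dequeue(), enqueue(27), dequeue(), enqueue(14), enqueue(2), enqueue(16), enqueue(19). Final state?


enqueue(15) -> [15]
dequeue() returns 15 -> []
enqueue(27) -> [27]
dequeue() returns 27 -> []
enqueue(14) -> [14]
enqueue(2) -> [14, 2]
enqueue(16) -> [14, 2, 16]
enqueue(19) -> [14, 2, 16, 19]
Final queue (front to back): [14, 2, 16, 19]


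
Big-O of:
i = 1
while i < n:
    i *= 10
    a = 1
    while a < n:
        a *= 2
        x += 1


Per nesting level: O(log n) * O(log n) = O((log n)^2)
Complexity: O((log n)^2)


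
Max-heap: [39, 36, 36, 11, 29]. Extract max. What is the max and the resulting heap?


Max = 39
Replace root with last, heapify down
Resulting heap: [36, 29, 36, 11]


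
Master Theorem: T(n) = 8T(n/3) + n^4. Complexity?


a=8, b=3, c=4. log_3(8)=1.893 < c=4. Case 3: O(n^c) = O(n^4)
Complexity: O(n^4)


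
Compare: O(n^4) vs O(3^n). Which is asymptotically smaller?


quartic grows slower than exponential (base 3)
O(n^4) is asymptotically smaller; O(3^n) grows faster


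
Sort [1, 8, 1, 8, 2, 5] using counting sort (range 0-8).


Count array: [0, 2, 1, 0, 0, 1, 0, 0, 2]
Reconstruct: [1, 1, 2, 5, 8, 8]


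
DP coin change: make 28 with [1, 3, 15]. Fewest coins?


dp[0]=0; dp[i]=1+min(dp[i-c] for c in coins)
...dp[23]=5, dp[24]=4, dp[25]=5, dp[26]=6, dp[27]=5, dp[28]=6
Minimum coins for 28 = 6


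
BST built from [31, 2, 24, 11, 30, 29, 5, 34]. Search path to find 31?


BST root = 31
Search for 31: compare at each node
Path: [31]


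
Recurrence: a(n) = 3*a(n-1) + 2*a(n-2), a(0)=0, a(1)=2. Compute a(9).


Build bottom-up:
...a(7)=3526, a(8)=12558, a(9)=3*12558+2*3526=44726


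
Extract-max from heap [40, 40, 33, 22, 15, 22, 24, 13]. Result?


Max = 40
Replace root with last, heapify down
Resulting heap: [40, 22, 33, 13, 15, 22, 24]


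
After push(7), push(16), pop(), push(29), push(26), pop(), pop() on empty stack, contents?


push(7) -> [7]
push(16) -> [7, 16]
pop() returns 16 -> [7]
push(29) -> [7, 29]
push(26) -> [7, 29, 26]
pop() returns 26 -> [7, 29]
pop() returns 29 -> [7]
Final stack (bottom to top): [7]


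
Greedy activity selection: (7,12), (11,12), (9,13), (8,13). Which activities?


Greedy: pick earliest-ending, then skip overlaps.
Selected (1 activities): [(7, 12)]


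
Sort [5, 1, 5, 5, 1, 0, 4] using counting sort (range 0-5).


Count array: [1, 2, 0, 0, 1, 3]
Reconstruct: [0, 1, 1, 4, 5, 5, 5]


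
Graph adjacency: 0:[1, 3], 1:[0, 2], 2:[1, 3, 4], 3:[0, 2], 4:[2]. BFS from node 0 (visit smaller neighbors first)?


BFS queue: start with [0]
Visit order: [0, 1, 3, 2, 4]


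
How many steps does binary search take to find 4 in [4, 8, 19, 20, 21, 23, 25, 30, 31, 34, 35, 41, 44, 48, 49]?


Search for 4:
[0,14] mid=7 arr[7]=30
[0,6] mid=3 arr[3]=20
[0,2] mid=1 arr[1]=8
[0,0] mid=0 arr[0]=4
Total: 4 comparisons


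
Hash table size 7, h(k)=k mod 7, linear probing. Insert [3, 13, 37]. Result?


Insertions: 3->slot 3; 13->slot 6; 37->slot 2
Table: [None, None, 37, 3, None, None, 13]


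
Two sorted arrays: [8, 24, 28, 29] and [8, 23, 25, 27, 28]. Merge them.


Compare heads, take smaller each step.
Merged: [8, 8, 23, 24, 25, 27, 28, 28, 29]


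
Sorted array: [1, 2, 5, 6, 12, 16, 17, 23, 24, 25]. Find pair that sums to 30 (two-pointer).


Two pointers: lo=0, hi=9
Found pair: (5, 25) summing to 30


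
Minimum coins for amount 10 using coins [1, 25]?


dp[0]=0; dp[i]=1+min(dp[i-c] for c in coins)
...dp[5]=5, dp[6]=6, dp[7]=7, dp[8]=8, dp[9]=9, dp[10]=10
Minimum coins for 10 = 10


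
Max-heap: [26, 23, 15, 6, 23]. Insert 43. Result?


Append 43: [26, 23, 15, 6, 23, 43]
Bubble up: swap idx 5(43) with idx 2(15); swap idx 2(43) with idx 0(26)
Result: [43, 23, 26, 6, 23, 15]


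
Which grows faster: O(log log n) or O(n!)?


double-logarithmic grows slower than factorial
O(log log n) is asymptotically smaller; O(n!) grows faster


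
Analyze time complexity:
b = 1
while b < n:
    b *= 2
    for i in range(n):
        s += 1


Per nesting level: O(log n) * O(n) = O(n log n)
Complexity: O(n log n)


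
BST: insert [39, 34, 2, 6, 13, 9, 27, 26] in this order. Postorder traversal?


Root = 39; build tree by BST insertion.
Postorder traversal: [9, 26, 27, 13, 6, 2, 34, 39]


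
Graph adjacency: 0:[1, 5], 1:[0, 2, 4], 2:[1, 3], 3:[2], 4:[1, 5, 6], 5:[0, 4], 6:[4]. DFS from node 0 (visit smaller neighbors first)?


DFS stack-based: start with [0]
Visit order: [0, 1, 2, 3, 4, 5, 6]


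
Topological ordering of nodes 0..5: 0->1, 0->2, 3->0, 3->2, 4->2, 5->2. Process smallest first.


Kahn's algorithm, process smallest node first
Order: [3, 0, 1, 4, 5, 2]


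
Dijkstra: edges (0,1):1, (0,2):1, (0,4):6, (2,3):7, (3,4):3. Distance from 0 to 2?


Dijkstra from 0:
Distances: {0: 0, 1: 1, 2: 1, 3: 8, 4: 6}
Shortest distance to 2 = 1, path = [0, 2]


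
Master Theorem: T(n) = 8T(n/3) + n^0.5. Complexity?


a=8, b=3, c=0.5. log_3(8)=1.893 > c=0.5. Case 1: O(n^log_b(a)) = O(n^1.893)
Complexity: O(n^1.893)


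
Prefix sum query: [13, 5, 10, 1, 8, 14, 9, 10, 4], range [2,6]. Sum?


Prefix sums: [0, 13, 18, 28, 29, 37, 51, 60, 70, 74]
Sum[2..6] = prefix[7] - prefix[2] = 60 - 18 = 42


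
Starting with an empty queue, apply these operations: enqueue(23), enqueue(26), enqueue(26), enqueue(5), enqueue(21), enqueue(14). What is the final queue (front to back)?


enqueue(23) -> [23]
enqueue(26) -> [23, 26]
enqueue(26) -> [23, 26, 26]
enqueue(5) -> [23, 26, 26, 5]
enqueue(21) -> [23, 26, 26, 5, 21]
enqueue(14) -> [23, 26, 26, 5, 21, 14]
Final queue (front to back): [23, 26, 26, 5, 21, 14]
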